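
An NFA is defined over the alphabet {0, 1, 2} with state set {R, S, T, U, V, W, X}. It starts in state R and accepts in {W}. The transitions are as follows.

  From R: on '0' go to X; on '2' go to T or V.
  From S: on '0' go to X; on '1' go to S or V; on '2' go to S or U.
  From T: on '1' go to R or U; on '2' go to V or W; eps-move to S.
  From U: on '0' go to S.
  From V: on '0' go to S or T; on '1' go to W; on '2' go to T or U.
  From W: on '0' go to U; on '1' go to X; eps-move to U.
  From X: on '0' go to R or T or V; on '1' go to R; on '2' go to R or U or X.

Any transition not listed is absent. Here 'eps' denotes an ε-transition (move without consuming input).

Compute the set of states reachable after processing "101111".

∅

Start in {R}.
Read '1': {R} → ∅.
The set is empty and remains empty for the remaining 5 symbols.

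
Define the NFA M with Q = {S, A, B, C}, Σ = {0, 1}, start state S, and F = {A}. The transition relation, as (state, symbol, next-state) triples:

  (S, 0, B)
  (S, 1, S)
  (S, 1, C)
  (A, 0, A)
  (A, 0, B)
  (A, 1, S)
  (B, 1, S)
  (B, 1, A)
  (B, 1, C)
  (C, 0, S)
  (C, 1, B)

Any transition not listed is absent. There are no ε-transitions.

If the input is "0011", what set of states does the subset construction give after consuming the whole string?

∅

Start in {S}.
Read '0': {S} → {B}.
Read '0': {B} → ∅.
The set is empty and remains empty for the remaining 2 symbols.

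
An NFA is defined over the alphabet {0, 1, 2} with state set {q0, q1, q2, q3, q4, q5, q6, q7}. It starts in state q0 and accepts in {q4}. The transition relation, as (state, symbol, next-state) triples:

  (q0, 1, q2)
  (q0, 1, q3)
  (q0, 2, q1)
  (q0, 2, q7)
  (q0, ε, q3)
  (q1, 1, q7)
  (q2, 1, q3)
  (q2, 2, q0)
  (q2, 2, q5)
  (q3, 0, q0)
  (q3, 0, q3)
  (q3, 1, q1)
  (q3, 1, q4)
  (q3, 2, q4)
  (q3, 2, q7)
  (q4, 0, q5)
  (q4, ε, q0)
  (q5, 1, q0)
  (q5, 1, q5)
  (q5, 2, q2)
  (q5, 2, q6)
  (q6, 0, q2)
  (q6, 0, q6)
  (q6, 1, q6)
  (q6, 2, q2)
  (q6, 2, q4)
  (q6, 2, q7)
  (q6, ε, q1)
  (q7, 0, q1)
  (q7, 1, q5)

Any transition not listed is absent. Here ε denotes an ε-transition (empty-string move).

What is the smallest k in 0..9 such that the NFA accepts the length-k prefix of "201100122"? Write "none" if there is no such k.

1

Start: ε-closure({q0}) = {q0, q3}.
Read '2': {q0, q3} → {q0, q1, q3, q4, q7}.
None of the earlier sets intersect F, but {q0, q1, q3, q4, q7} does.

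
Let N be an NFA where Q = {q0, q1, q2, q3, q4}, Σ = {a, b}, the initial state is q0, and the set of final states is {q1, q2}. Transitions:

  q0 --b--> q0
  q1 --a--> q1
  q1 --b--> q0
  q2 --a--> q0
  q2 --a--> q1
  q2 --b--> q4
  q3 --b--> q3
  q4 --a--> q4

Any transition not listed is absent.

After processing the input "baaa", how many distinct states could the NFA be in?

0

Start in {q0}.
Read 'b': {q0} → {q0}.
Read 'a': {q0} → ∅.
The set is empty and remains empty for the remaining 2 symbols.
That set has 0 states.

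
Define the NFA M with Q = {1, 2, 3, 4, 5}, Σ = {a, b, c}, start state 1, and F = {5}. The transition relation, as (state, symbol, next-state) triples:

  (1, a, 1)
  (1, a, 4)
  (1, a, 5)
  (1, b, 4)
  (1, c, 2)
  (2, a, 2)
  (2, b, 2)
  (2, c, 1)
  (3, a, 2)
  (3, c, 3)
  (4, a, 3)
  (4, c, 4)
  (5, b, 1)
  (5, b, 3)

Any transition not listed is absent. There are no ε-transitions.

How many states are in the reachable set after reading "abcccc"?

Start in {1}.
Read 'a': 1→{1, 4, 5}; now {1, 4, 5}.
Read 'b': 1→{4}, 4→∅, 5→{1, 3}; now {1, 3, 4}.
Read 'c': 1→{2}, 3→{3}, 4→{4}; now {2, 3, 4}.
Read 'c': 2→{1}, 3→{3}, 4→{4}; now {1, 3, 4}.
Read 'c': 1→{2}, 3→{3}, 4→{4}; now {2, 3, 4}.
Read 'c': 2→{1}, 3→{3}, 4→{4}; now {1, 3, 4}.
That set has 3 states.

3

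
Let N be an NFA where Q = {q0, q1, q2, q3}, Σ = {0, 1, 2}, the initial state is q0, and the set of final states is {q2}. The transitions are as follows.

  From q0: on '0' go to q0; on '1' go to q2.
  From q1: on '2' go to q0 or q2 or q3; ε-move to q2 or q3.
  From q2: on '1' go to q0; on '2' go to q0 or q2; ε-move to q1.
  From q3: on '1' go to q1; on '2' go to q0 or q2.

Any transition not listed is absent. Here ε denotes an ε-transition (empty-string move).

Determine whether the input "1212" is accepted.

Start in {q0}.
Read '1': {q0} → {q1, q2, q3}.
Read '2': {q1, q2, q3} → {q0, q1, q2, q3}.
Read '1': {q0, q1, q2, q3} → {q0, q1, q2, q3}.
Read '2': {q0, q1, q2, q3} → {q0, q1, q2, q3}.
The final set {q0, q1, q2, q3} contains the accepting state q2.

Yes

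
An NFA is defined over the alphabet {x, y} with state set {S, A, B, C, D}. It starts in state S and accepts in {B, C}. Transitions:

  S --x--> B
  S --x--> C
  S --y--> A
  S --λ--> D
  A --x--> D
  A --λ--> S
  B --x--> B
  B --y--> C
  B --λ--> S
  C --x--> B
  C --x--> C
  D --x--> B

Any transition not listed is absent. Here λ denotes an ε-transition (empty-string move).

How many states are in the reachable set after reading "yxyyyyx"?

4

Start: ε-closure({S}) = {S, D}.
Read 'y': S→{A}, D→∅; union {A}; ε-closure = {S, A, D}.
Read 'x': S→{B, C}, A→{D}, D→{B}; union {B, C, D}; ε-closure = {S, B, C, D}.
Read 'y': S→{A}, B→{C}, C→∅, D→∅; union {A, C}; ε-closure = {S, A, C, D}.
Read 'y': S→{A}, A→∅, C→∅, D→∅; union {A}; ε-closure = {S, A, D}.
Read 'y': S→{A}, A→∅, D→∅; union {A}; ε-closure = {S, A, D}.
Read 'y': S→{A}, A→∅, D→∅; union {A}; ε-closure = {S, A, D}.
Read 'x': S→{B, C}, A→{D}, D→{B}; union {B, C, D}; ε-closure = {S, B, C, D}.
That set has 4 states.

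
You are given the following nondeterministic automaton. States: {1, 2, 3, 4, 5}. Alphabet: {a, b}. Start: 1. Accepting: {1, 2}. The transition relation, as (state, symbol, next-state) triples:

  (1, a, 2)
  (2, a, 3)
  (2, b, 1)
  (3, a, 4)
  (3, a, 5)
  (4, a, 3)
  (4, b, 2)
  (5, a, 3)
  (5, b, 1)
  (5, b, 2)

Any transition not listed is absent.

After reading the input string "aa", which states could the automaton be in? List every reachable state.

{3}

Start in {1}.
Read 'a': 1→{2}; now {2}.
Read 'a': 2→{3}; now {3}.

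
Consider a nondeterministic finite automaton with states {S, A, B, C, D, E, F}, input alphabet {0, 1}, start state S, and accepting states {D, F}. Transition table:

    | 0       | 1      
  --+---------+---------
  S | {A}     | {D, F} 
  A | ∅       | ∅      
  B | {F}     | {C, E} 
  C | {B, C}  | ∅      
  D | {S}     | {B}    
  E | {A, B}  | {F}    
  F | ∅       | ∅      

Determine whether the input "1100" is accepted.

No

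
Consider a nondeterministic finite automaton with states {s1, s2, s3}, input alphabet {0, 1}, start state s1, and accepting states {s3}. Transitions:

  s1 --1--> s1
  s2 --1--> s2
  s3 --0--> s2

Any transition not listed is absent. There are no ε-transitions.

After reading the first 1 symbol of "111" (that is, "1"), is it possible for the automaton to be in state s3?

Start in {s1}.
Read '1': {s1} → {s1}.
State s3 is not in {s1}.

No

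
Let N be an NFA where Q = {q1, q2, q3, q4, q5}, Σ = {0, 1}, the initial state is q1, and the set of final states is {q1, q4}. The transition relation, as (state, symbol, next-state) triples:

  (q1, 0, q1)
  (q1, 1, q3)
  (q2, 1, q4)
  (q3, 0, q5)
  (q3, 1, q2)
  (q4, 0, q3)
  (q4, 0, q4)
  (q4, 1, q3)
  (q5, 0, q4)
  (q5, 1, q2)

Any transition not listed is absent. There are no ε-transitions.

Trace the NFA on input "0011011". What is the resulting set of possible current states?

Start in {q1}.
Read '0': q1→{q1}; now {q1}.
Read '0': q1→{q1}; now {q1}.
Read '1': q1→{q3}; now {q3}.
Read '1': q3→{q2}; now {q2}.
Read '0': q2→∅; now ∅.
The set is empty and remains empty for the remaining 2 symbols.

∅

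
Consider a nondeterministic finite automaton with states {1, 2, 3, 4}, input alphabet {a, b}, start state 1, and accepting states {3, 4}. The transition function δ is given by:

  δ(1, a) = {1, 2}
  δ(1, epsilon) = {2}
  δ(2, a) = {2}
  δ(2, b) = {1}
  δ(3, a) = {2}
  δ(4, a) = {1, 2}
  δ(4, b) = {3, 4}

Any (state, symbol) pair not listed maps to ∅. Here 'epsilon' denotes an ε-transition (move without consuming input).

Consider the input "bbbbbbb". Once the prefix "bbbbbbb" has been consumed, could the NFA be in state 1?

Start: ε-closure({1}) = {1, 2}.
Read 'b': {1, 2} → {1, 2}.
Read 'b': {1, 2} → {1, 2}.
Read 'b': {1, 2} → {1, 2}.
Read 'b': {1, 2} → {1, 2}.
Read 'b': {1, 2} → {1, 2}.
Read 'b': {1, 2} → {1, 2}.
Read 'b': {1, 2} → {1, 2}.
State 1 is in {1, 2}.

Yes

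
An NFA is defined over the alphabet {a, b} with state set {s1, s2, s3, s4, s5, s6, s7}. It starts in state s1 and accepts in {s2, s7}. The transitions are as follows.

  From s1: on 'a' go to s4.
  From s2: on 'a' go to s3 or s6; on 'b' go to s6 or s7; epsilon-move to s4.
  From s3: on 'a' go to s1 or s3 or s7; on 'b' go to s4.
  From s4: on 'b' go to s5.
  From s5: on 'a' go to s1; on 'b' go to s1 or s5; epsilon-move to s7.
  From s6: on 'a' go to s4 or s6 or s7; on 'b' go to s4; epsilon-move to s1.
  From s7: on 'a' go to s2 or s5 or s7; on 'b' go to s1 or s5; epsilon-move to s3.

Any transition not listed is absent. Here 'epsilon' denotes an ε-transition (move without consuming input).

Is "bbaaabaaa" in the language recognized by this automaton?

No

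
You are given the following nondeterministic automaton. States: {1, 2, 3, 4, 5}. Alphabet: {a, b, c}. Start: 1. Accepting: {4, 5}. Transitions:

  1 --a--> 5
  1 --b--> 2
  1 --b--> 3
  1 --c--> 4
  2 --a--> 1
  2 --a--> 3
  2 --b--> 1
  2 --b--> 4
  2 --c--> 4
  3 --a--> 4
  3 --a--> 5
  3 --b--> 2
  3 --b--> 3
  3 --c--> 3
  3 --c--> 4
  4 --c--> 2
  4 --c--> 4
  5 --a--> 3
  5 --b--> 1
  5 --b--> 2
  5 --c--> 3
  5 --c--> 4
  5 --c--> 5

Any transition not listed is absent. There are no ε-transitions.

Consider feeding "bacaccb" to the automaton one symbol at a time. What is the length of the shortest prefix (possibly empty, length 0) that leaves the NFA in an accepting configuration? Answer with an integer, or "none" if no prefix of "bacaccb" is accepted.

2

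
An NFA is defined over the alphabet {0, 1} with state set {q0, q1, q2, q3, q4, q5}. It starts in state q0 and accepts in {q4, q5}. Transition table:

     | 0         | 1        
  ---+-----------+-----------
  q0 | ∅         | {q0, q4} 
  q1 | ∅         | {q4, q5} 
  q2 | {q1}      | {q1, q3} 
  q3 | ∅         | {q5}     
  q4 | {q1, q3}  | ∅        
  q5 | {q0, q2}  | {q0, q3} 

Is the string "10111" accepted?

Yes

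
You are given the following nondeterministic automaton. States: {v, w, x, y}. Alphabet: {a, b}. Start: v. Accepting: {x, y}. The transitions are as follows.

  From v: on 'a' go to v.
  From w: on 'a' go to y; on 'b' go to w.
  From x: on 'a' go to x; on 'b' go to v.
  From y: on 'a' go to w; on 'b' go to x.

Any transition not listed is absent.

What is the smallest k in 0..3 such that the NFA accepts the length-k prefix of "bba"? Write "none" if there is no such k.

none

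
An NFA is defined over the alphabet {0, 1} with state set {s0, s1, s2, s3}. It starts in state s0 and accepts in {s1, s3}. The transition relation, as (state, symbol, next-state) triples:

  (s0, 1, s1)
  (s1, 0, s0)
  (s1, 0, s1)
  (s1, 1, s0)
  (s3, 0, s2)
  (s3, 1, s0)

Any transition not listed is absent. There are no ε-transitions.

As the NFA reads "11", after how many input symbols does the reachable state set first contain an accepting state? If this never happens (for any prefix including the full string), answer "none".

Start in {s0}.
Read '1': {s0} → {s1}.
None of the earlier sets intersect F, but {s1} does.

1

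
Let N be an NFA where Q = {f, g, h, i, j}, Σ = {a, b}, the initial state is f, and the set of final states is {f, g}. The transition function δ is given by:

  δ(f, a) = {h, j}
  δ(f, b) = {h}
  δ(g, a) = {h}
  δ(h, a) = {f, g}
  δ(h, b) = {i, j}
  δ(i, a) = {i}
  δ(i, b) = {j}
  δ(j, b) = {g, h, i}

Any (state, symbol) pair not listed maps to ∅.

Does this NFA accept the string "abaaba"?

Start in {f}.
Read 'a': f→{h, j}; now {h, j}.
Read 'b': h→{i, j}, j→{g, h, i}; now {g, h, i, j}.
Read 'a': g→{h}, h→{f, g}, i→{i}, j→∅; now {f, g, h, i}.
Read 'a': f→{h, j}, g→{h}, h→{f, g}, i→{i}; now {f, g, h, i, j}.
Read 'b': f→{h}, g→∅, h→{i, j}, i→{j}, j→{g, h, i}; now {g, h, i, j}.
Read 'a': g→{h}, h→{f, g}, i→{i}, j→∅; now {f, g, h, i}.
The final set {f, g, h, i} contains the accepting states f, g.

Yes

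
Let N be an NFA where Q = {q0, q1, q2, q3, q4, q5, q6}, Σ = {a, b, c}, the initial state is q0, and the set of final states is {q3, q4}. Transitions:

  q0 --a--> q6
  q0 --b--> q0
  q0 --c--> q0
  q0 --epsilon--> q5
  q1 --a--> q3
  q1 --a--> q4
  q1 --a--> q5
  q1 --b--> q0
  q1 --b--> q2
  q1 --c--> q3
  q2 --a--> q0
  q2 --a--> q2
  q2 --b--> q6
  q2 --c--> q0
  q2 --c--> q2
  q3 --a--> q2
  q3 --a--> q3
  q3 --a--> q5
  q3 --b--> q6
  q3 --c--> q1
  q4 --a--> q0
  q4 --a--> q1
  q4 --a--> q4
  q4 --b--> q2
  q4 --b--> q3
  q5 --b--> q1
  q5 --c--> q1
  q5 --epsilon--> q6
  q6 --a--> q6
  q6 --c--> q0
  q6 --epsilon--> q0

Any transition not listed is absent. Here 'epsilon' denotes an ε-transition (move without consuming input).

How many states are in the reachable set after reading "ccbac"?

5

Start: ε-closure({q0}) = {q0, q5, q6}.
Read 'c': q0→{q0}, q5→{q1}, q6→{q0}; union {q0, q1}; ε-closure = {q0, q1, q5, q6}.
Read 'c': q0→{q0}, q1→{q3}, q5→{q1}, q6→{q0}; union {q0, q1, q3}; ε-closure = {q0, q1, q3, q5, q6}.
Read 'b': q0→{q0}, q1→{q0, q2}, q3→{q6}, q5→{q1}, q6→∅; union {q0, q1, q2, q6}; ε-closure = {q0, q1, q2, q5, q6}.
Read 'a': q0→{q6}, q1→{q3, q4, q5}, q2→{q0, q2}, q5→∅, q6→{q6}; now {q0, q2, q3, q4, q5, q6}.
Read 'c': q0→{q0}, q2→{q0, q2}, q3→{q1}, q4→∅, q5→{q1}, q6→{q0}; union {q0, q1, q2}; ε-closure = {q0, q1, q2, q5, q6}.
That set has 5 states.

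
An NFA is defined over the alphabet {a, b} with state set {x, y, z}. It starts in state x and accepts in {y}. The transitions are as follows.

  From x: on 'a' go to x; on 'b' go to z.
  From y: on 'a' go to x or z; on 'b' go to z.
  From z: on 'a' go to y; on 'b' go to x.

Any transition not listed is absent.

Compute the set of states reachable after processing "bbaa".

{x}

Start in {x}.
Read 'b': {x} → {z}.
Read 'b': {z} → {x}.
Read 'a': {x} → {x}.
Read 'a': {x} → {x}.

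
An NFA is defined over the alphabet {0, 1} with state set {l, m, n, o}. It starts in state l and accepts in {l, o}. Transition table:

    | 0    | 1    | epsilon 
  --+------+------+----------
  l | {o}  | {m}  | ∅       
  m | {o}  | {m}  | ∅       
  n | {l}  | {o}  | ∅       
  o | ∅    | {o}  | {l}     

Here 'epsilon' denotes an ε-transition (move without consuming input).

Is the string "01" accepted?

Start in {l}.
Read '0': l→{o}; union {o}; ε-closure = {l, o}.
Read '1': l→{m}, o→{o}; union {m, o}; ε-closure = {l, m, o}.
The final set {l, m, o} contains the accepting states l, o.

Yes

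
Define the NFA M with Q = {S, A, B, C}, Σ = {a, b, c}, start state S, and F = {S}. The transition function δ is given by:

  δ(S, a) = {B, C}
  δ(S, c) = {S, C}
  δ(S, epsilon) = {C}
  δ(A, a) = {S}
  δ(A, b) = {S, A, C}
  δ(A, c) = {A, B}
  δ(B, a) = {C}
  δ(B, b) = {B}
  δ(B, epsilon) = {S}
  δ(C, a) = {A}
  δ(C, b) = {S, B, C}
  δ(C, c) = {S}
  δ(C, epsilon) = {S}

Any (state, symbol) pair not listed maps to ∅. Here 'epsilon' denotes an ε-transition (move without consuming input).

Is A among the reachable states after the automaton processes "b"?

No

Start: ε-closure({S}) = {S, C}.
Read 'b': {S, C} → {S, B, C}.
State A is not in {S, B, C}.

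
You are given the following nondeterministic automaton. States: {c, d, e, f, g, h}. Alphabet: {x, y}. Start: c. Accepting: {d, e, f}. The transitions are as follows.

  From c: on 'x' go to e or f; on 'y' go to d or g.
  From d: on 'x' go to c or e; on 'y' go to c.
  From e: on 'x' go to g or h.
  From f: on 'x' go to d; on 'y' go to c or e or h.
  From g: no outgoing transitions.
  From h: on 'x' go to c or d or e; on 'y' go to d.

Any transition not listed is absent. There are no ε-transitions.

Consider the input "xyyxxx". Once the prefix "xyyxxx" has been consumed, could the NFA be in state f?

Start in {c}.
Read 'x': c→{e, f}; now {e, f}.
Read 'y': e→∅, f→{c, e, h}; now {c, e, h}.
Read 'y': c→{d, g}, e→∅, h→{d}; now {d, g}.
Read 'x': d→{c, e}, g→∅; now {c, e}.
Read 'x': c→{e, f}, e→{g, h}; now {e, f, g, h}.
Read 'x': e→{g, h}, f→{d}, g→∅, h→{c, d, e}; now {c, d, e, g, h}.
State f is not in {c, d, e, g, h}.

No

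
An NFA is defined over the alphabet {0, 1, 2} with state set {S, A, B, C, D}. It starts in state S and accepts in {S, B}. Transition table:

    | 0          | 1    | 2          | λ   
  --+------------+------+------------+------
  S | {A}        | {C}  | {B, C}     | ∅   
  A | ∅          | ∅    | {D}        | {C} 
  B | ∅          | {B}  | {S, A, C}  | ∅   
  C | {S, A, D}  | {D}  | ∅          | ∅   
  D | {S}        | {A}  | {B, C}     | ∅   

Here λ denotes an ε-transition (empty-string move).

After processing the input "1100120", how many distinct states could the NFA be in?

4

Start in {S}.
Read '1': {S} → {C}.
Read '1': {C} → {D}.
Read '0': {D} → {S}.
Read '0': {S} → {A, C}.
Read '1': {A, C} → {D}.
Read '2': {D} → {B, C}.
Read '0': {B, C} → {S, A, C, D}.
That set has 4 states.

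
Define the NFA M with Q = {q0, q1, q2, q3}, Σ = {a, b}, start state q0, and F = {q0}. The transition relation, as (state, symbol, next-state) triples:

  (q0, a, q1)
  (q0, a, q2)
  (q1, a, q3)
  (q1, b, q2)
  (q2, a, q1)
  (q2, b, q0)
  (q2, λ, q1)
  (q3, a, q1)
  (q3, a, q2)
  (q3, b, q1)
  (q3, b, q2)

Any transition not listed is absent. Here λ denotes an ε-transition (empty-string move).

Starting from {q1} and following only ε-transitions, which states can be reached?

{q1}

Begin with {q1}.
No ε-moves leave this set, so the closure equals the set itself.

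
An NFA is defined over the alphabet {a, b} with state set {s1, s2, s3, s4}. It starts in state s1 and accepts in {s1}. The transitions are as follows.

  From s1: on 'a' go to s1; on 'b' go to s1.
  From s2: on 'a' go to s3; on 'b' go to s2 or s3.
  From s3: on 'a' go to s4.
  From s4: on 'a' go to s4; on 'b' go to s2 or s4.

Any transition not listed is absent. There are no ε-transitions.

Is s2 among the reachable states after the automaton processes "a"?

Start in {s1}.
Read 'a': {s1} → {s1}.
State s2 is not in {s1}.

No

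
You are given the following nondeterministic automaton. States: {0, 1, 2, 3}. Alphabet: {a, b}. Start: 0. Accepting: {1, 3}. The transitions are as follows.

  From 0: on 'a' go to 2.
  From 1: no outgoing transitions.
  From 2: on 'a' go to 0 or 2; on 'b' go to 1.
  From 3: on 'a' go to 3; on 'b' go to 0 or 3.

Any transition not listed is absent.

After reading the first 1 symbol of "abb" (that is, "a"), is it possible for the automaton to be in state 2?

Start in {0}.
Read 'a': {0} → {2}.
State 2 is in {2}.

Yes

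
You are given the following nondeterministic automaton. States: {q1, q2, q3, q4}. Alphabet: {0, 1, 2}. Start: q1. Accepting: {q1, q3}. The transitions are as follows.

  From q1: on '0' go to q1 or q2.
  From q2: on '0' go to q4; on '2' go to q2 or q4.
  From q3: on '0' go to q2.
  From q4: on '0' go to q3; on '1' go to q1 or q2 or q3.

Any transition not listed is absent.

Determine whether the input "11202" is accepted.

Start in {q1}.
Read '1': {q1} → ∅.
The set is empty and remains empty for the remaining 4 symbols.
The final set ∅ contains no accepting state.

No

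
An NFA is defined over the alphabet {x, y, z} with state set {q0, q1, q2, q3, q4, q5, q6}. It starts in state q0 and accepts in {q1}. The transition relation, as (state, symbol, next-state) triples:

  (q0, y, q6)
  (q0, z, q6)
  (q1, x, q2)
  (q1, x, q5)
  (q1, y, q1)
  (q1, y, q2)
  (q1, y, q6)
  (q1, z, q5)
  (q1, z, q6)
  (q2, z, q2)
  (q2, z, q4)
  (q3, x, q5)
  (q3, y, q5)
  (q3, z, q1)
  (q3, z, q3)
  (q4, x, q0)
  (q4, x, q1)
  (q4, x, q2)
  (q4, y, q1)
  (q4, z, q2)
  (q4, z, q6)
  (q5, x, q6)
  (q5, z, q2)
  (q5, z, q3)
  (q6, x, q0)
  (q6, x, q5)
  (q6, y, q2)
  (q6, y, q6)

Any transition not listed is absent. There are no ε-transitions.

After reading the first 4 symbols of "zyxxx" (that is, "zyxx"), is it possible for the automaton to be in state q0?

Start in {q0}.
Read 'z': {q0} → {q6}.
Read 'y': {q6} → {q2, q6}.
Read 'x': {q2, q6} → {q0, q5}.
Read 'x': {q0, q5} → {q6}.
State q0 is not in {q6}.

No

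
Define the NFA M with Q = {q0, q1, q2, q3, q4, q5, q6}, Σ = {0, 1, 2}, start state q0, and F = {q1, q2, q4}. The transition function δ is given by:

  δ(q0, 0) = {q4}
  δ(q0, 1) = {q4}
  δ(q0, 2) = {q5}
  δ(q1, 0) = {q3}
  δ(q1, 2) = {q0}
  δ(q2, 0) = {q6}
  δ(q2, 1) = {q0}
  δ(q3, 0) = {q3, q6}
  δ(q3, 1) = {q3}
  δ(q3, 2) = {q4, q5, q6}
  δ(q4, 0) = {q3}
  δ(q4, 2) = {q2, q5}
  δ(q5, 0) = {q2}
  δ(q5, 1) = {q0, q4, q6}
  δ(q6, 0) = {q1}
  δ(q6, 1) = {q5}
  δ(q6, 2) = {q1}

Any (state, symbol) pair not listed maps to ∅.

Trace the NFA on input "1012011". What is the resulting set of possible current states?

Start in {q0}.
Read '1': {q0} → {q4}.
Read '0': {q4} → {q3}.
Read '1': {q3} → {q3}.
Read '2': {q3} → {q4, q5, q6}.
Read '0': {q4, q5, q6} → {q1, q2, q3}.
Read '1': {q1, q2, q3} → {q0, q3}.
Read '1': {q0, q3} → {q3, q4}.

{q3, q4}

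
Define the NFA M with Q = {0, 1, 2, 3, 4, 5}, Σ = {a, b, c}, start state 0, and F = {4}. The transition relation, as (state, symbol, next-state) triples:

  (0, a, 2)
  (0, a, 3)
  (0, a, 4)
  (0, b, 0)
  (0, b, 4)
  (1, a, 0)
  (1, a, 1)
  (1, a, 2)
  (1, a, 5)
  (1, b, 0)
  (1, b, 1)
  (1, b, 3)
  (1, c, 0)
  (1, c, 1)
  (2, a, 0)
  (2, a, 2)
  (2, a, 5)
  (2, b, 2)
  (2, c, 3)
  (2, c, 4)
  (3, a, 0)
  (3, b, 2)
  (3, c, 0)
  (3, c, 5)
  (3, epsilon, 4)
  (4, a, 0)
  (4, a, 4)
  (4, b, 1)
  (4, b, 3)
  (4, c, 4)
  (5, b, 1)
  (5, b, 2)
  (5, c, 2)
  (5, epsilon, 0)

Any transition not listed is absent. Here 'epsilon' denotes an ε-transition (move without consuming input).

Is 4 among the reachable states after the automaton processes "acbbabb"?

Start in {0}.
Read 'a': 0→{2, 3, 4}; now {2, 3, 4}.
Read 'c': 2→{3, 4}, 3→{0, 5}, 4→{4}; now {0, 3, 4, 5}.
Read 'b': 0→{0, 4}, 3→{2}, 4→{1, 3}, 5→{1, 2}; now {0, 1, 2, 3, 4}.
Read 'b': 0→{0, 4}, 1→{0, 1, 3}, 2→{2}, 3→{2}, 4→{1, 3}; now {0, 1, 2, 3, 4}.
Read 'a': 0→{2, 3, 4}, 1→{0, 1, 2, 5}, 2→{0, 2, 5}, 3→{0}, 4→{0, 4}; now {0, 1, 2, 3, 4, 5}.
Read 'b': 0→{0, 4}, 1→{0, 1, 3}, 2→{2}, 3→{2}, 4→{1, 3}, 5→{1, 2}; now {0, 1, 2, 3, 4}.
Read 'b': 0→{0, 4}, 1→{0, 1, 3}, 2→{2}, 3→{2}, 4→{1, 3}; now {0, 1, 2, 3, 4}.
State 4 is in {0, 1, 2, 3, 4}.

Yes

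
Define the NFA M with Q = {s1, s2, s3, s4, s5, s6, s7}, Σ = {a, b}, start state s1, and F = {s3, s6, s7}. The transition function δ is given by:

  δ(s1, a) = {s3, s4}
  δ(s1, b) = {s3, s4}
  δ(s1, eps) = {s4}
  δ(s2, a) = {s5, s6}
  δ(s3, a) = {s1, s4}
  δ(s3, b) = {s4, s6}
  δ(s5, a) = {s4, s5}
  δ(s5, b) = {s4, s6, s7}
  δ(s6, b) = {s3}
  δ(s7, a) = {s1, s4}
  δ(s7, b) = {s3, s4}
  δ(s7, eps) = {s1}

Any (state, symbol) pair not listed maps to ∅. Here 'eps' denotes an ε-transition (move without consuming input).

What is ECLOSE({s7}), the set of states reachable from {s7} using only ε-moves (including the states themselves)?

{s1, s4, s7}

Begin with {s7}.
ε-move s7 → s1; add s1.
ε-move s1 → s4; add s4.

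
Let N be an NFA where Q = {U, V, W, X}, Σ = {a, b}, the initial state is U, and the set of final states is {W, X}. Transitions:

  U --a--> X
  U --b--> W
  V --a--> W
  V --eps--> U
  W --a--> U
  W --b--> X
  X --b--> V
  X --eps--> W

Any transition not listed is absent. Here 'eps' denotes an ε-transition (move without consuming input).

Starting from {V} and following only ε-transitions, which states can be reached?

Begin with {V}.
ε-move V → U; add U.

{U, V}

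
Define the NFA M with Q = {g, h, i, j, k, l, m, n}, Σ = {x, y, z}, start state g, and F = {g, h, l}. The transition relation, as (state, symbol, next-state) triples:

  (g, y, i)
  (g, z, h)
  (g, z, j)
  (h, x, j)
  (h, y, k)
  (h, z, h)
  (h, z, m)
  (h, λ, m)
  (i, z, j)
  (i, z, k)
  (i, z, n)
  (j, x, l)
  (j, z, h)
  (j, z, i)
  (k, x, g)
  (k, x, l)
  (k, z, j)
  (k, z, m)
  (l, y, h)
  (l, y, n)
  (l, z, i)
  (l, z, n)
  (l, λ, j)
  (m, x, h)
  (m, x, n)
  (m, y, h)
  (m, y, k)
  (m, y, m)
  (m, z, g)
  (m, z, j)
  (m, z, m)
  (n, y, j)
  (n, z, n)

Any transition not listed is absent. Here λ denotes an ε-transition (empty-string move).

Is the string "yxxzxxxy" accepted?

No

Start in {g}.
Read 'y': {g} → {i}.
Read 'x': {i} → ∅.
The set is empty and remains empty for the remaining 6 symbols.
The final set ∅ contains no accepting state.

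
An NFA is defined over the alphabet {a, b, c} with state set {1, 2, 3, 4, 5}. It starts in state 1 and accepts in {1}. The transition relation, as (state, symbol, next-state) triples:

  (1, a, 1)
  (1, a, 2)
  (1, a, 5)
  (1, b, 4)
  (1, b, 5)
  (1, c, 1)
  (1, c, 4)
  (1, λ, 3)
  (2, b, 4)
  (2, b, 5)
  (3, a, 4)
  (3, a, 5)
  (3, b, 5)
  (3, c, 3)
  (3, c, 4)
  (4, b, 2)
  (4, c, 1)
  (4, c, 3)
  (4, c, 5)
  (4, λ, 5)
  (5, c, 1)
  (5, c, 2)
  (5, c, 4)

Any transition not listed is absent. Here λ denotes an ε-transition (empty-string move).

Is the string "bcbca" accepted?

Yes

Start: ε-closure({1}) = {1, 3}.
Read 'b': {1, 3} → {4, 5}.
Read 'c': {4, 5} → {1, 2, 3, 4, 5}.
Read 'b': {1, 2, 3, 4, 5} → {2, 4, 5}.
Read 'c': {2, 4, 5} → {1, 2, 3, 4, 5}.
Read 'a': {1, 2, 3, 4, 5} → {1, 2, 3, 4, 5}.
The final set {1, 2, 3, 4, 5} contains the accepting state 1.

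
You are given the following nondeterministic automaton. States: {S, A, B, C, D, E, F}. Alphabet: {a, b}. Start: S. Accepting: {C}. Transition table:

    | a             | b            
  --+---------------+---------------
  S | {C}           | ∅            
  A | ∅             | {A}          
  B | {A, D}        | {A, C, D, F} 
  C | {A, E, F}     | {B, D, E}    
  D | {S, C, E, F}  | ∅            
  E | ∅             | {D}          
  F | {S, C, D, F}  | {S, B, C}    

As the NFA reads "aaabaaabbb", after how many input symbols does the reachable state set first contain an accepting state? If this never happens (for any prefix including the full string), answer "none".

1

Start in {S}.
Read 'a': {S} → {C}.
None of the earlier sets intersect F, but {C} does.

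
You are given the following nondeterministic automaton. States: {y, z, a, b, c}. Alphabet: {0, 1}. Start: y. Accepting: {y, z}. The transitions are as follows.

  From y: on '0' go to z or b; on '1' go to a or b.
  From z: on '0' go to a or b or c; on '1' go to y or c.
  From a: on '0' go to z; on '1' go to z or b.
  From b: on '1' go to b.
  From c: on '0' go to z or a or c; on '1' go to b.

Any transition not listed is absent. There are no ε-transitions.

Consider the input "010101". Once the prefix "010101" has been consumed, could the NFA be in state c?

Start in {y}.
Read '0': {y} → {z, b}.
Read '1': {z, b} → {y, b, c}.
Read '0': {y, b, c} → {z, a, b, c}.
Read '1': {z, a, b, c} → {y, z, b, c}.
Read '0': {y, z, b, c} → {z, a, b, c}.
Read '1': {z, a, b, c} → {y, z, b, c}.
State c is in {y, z, b, c}.

Yes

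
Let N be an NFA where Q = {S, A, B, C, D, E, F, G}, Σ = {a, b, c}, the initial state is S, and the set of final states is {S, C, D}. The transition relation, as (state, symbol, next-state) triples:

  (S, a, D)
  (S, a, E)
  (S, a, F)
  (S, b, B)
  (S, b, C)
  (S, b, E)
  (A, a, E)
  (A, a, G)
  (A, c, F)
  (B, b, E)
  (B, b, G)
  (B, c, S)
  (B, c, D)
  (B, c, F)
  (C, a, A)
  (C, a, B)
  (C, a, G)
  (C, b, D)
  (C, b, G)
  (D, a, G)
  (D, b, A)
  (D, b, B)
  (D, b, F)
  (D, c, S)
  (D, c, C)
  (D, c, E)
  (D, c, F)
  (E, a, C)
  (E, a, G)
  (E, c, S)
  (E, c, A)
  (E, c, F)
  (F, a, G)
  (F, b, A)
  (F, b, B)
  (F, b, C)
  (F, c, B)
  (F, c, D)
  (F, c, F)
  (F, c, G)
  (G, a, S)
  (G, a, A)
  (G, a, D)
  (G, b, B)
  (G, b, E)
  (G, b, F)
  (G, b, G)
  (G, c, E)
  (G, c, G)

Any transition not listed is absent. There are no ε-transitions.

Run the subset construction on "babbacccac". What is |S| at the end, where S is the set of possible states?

8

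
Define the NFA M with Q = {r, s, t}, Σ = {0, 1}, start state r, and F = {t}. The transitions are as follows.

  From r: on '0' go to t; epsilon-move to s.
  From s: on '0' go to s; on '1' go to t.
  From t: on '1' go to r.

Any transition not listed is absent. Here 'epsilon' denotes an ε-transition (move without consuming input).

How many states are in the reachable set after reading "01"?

Start: ε-closure({r}) = {r, s}.
Read '0': r→{t}, s→{s}; now {s, t}.
Read '1': s→{t}, t→{r}; union {r, t}; ε-closure = {r, s, t}.
That set has 3 states.

3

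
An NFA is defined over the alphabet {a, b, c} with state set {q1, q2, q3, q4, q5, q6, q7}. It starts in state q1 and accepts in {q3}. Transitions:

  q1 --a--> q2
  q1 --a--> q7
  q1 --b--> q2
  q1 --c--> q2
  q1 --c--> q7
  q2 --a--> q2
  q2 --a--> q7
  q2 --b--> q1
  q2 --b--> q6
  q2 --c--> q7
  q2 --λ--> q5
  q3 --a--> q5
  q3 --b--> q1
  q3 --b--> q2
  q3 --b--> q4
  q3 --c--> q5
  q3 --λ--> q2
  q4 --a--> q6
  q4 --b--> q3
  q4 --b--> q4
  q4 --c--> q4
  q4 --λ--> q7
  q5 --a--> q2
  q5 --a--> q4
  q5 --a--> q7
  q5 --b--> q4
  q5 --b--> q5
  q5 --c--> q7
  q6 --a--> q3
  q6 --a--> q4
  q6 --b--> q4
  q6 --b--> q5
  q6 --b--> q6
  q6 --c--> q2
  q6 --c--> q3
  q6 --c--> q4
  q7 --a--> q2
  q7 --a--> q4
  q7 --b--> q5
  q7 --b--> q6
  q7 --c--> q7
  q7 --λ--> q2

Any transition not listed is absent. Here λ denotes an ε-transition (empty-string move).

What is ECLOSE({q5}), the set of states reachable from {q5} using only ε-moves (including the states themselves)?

Begin with {q5}.
No ε-moves leave this set, so the closure equals the set itself.

{q5}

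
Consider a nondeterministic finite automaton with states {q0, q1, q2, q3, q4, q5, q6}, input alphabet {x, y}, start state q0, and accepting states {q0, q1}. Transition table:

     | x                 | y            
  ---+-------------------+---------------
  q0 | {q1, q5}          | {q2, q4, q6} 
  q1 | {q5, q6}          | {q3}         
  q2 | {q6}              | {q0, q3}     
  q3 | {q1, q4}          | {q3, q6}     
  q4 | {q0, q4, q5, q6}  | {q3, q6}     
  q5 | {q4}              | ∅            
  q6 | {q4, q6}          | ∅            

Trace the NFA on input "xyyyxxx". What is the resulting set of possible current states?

Start in {q0}.
Read 'x': q0→{q1, q5}; now {q1, q5}.
Read 'y': q1→{q3}, q5→∅; now {q3}.
Read 'y': q3→{q3, q6}; now {q3, q6}.
Read 'y': q3→{q3, q6}, q6→∅; now {q3, q6}.
Read 'x': q3→{q1, q4}, q6→{q4, q6}; now {q1, q4, q6}.
Read 'x': q1→{q5, q6}, q4→{q0, q4, q5, q6}, q6→{q4, q6}; now {q0, q4, q5, q6}.
Read 'x': q0→{q1, q5}, q4→{q0, q4, q5, q6}, q5→{q4}, q6→{q4, q6}; now {q0, q1, q4, q5, q6}.

{q0, q1, q4, q5, q6}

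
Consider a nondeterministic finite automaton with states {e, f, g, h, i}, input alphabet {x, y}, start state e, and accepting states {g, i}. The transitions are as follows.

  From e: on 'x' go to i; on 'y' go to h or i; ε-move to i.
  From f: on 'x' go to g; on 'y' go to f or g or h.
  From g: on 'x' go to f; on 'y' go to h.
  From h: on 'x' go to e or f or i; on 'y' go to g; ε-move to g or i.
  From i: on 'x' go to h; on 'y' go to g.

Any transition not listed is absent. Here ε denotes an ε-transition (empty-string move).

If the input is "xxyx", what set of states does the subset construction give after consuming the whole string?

Start: ε-closure({e}) = {e, i}.
Read 'x': e→{i}, i→{h}; union {h, i}; ε-closure = {g, h, i}.
Read 'x': g→{f}, h→{e, f, i}, i→{h}; union {e, f, h, i}; ε-closure = {e, f, g, h, i}.
Read 'y': e→{h, i}, f→{f, g, h}, g→{h}, h→{g}, i→{g}; now {f, g, h, i}.
Read 'x': f→{g}, g→{f}, h→{e, f, i}, i→{h}; now {e, f, g, h, i}.

{e, f, g, h, i}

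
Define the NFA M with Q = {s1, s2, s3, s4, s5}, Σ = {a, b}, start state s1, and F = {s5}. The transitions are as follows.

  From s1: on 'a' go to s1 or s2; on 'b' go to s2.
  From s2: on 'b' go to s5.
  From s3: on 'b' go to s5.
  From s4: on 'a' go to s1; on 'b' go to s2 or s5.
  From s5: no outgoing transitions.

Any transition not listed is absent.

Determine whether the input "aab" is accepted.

Yes

Start in {s1}.
Read 'a': s1→{s1, s2}; now {s1, s2}.
Read 'a': s1→{s1, s2}, s2→∅; now {s1, s2}.
Read 'b': s1→{s2}, s2→{s5}; now {s2, s5}.
The final set {s2, s5} contains the accepting state s5.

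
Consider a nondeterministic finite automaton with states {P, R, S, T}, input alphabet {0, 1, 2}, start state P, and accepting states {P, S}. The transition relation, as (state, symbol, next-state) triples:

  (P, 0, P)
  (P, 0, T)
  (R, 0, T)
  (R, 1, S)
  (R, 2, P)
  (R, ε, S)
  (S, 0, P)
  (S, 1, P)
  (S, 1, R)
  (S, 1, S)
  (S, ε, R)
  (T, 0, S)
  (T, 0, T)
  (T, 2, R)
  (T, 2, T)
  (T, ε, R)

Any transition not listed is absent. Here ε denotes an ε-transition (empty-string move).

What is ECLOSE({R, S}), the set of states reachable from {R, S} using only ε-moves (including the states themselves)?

Begin with {R, S}.
No ε-moves leave this set, so the closure equals the set itself.

{R, S}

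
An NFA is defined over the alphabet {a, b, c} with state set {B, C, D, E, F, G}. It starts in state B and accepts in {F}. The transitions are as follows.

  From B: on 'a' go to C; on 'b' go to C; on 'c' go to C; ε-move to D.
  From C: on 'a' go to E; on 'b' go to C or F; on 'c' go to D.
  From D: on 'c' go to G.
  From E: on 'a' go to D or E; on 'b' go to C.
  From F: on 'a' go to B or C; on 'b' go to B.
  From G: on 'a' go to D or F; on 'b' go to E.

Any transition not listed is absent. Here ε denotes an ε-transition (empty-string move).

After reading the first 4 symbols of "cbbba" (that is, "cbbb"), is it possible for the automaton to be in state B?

Yes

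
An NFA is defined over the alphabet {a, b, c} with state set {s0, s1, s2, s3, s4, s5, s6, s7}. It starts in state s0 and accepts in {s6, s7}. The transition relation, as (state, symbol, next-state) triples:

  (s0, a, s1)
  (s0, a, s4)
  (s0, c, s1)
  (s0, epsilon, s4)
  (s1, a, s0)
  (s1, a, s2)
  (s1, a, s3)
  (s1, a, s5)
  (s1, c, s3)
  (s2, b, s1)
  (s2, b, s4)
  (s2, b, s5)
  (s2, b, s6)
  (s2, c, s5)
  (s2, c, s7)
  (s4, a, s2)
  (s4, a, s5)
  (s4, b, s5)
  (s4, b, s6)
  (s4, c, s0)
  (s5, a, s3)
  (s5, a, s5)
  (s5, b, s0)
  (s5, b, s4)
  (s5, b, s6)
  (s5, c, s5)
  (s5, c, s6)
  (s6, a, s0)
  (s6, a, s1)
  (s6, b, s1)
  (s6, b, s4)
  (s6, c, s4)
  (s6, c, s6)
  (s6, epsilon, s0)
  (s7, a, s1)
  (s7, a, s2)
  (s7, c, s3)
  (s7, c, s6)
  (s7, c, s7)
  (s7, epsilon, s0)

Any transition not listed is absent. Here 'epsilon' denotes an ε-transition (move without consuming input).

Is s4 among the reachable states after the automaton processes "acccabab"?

Yes

Start: ε-closure({s0}) = {s0, s4}.
Read 'a': s0→{s1, s4}, s4→{s2, s5}; now {s1, s2, s4, s5}.
Read 'c': s1→{s3}, s2→{s5, s7}, s4→{s0}, s5→{s5, s6}; union {s0, s3, s5, s6, s7}; ε-closure = {s0, s3, s4, s5, s6, s7}.
Read 'c': s0→{s1}, s3→∅, s4→{s0}, s5→{s5, s6}, s6→{s4, s6}, s7→{s3, s6, s7}; now {s0, s1, s3, s4, s5, s6, s7}.
Read 'c': s0→{s1}, s1→{s3}, s3→∅, s4→{s0}, s5→{s5, s6}, s6→{s4, s6}, s7→{s3, s6, s7}; now {s0, s1, s3, s4, s5, s6, s7}.
Read 'a': s0→{s1, s4}, s1→{s0, s2, s3, s5}, s3→∅, s4→{s2, s5}, s5→{s3, s5}, s6→{s0, s1}, s7→{s1, s2}; now {s0, s1, s2, s3, s4, s5}.
Read 'b': s0→∅, s1→∅, s2→{s1, s4, s5, s6}, s3→∅, s4→{s5, s6}, s5→{s0, s4, s6}; now {s0, s1, s4, s5, s6}.
Read 'a': s0→{s1, s4}, s1→{s0, s2, s3, s5}, s4→{s2, s5}, s5→{s3, s5}, s6→{s0, s1}; now {s0, s1, s2, s3, s4, s5}.
Read 'b': s0→∅, s1→∅, s2→{s1, s4, s5, s6}, s3→∅, s4→{s5, s6}, s5→{s0, s4, s6}; now {s0, s1, s4, s5, s6}.
State s4 is in {s0, s1, s4, s5, s6}.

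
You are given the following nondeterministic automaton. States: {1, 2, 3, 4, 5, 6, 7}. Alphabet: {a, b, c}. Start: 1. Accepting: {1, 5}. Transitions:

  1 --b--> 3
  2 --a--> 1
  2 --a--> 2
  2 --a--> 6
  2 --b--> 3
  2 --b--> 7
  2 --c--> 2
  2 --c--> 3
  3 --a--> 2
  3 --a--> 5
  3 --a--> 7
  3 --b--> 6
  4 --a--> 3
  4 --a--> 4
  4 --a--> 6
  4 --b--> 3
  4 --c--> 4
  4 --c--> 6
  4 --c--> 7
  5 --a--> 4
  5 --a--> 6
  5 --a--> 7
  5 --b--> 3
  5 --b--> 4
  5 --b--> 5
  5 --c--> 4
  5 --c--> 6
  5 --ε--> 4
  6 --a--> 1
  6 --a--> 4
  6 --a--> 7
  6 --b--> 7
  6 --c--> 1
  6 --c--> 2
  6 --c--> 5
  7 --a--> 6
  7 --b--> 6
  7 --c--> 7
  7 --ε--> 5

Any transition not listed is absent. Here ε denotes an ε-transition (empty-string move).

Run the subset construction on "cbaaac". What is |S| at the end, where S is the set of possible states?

0

Start in {1}.
Read 'c': 1→∅; now ∅.
The set is empty and remains empty for the remaining 5 symbols.
That set has 0 states.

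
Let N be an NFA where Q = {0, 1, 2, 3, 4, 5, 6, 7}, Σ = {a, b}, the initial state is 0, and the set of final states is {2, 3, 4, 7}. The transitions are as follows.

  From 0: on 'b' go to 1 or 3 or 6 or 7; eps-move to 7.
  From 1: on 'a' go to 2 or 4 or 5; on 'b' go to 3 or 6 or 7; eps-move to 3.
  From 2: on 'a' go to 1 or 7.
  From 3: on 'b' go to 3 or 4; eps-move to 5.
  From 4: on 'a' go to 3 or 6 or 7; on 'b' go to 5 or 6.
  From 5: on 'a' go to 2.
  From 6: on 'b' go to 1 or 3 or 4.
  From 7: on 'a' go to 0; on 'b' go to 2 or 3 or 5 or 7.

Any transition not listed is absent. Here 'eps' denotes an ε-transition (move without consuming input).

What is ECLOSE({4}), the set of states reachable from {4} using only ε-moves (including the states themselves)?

{4}

Begin with {4}.
No ε-moves leave this set, so the closure equals the set itself.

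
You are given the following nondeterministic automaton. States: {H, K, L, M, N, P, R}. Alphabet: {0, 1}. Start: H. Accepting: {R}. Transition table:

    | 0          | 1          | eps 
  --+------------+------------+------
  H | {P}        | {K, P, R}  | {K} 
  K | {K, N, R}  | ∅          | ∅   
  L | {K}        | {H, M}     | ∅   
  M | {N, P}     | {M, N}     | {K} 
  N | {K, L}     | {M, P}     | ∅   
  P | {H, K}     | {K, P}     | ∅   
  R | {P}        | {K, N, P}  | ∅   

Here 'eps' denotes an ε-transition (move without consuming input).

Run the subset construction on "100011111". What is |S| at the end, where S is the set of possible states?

Start: ε-closure({H}) = {H, K}.
Read '1': {H, K} → {K, P, R}.
Read '0': {K, P, R} → {H, K, N, P, R}.
Read '0': {H, K, N, P, R} → {H, K, L, N, P, R}.
Read '0': {H, K, L, N, P, R} → {H, K, L, N, P, R}.
Read '1': {H, K, L, N, P, R} → {H, K, M, N, P, R}.
Read '1': {H, K, M, N, P, R} → {K, M, N, P, R}.
Read '1': {K, M, N, P, R} → {K, M, N, P}.
Read '1': {K, M, N, P} → {K, M, N, P}.
Read '1': {K, M, N, P} → {K, M, N, P}.
That set has 4 states.

4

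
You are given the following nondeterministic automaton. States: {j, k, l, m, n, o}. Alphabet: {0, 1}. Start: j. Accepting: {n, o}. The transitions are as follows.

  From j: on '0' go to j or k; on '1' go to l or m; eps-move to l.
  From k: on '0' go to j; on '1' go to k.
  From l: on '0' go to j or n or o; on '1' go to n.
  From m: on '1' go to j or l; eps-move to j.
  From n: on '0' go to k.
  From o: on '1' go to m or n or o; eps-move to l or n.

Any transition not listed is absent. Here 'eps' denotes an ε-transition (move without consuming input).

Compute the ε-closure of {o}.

{l, n, o}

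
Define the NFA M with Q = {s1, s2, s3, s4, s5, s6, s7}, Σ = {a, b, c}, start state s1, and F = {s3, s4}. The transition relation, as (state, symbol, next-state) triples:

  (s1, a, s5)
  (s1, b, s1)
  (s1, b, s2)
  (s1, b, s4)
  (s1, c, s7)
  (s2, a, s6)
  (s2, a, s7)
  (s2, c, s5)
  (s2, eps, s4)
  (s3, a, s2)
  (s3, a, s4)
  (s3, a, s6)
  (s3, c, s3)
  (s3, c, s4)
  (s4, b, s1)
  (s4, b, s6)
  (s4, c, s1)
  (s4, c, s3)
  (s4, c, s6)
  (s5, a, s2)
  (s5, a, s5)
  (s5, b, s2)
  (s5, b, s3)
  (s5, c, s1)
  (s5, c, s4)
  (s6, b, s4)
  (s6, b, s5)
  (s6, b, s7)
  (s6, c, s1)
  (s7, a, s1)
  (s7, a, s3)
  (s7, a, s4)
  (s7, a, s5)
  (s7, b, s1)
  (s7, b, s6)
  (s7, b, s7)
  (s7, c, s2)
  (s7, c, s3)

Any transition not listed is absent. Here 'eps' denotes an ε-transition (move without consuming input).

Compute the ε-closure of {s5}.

{s5}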